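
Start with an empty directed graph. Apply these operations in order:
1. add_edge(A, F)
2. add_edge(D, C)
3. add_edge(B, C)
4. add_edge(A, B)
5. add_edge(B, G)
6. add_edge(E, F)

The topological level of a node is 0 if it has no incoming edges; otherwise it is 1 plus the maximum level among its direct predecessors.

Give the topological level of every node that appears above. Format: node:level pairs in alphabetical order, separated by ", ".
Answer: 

Answer: A:0, B:1, C:2, D:0, E:0, F:1, G:2

Derivation:
Op 1: add_edge(A, F). Edges now: 1
Op 2: add_edge(D, C). Edges now: 2
Op 3: add_edge(B, C). Edges now: 3
Op 4: add_edge(A, B). Edges now: 4
Op 5: add_edge(B, G). Edges now: 5
Op 6: add_edge(E, F). Edges now: 6
Compute levels (Kahn BFS):
  sources (in-degree 0): A, D, E
  process A: level=0
    A->B: in-degree(B)=0, level(B)=1, enqueue
    A->F: in-degree(F)=1, level(F)>=1
  process D: level=0
    D->C: in-degree(C)=1, level(C)>=1
  process E: level=0
    E->F: in-degree(F)=0, level(F)=1, enqueue
  process B: level=1
    B->C: in-degree(C)=0, level(C)=2, enqueue
    B->G: in-degree(G)=0, level(G)=2, enqueue
  process F: level=1
  process C: level=2
  process G: level=2
All levels: A:0, B:1, C:2, D:0, E:0, F:1, G:2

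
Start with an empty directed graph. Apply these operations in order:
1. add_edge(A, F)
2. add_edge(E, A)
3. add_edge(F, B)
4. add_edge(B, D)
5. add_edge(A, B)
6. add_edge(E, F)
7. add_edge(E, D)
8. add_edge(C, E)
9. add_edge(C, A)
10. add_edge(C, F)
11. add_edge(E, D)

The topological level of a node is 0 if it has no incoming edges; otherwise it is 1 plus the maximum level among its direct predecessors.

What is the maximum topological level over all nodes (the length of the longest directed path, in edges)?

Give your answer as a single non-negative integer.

Answer: 5

Derivation:
Op 1: add_edge(A, F). Edges now: 1
Op 2: add_edge(E, A). Edges now: 2
Op 3: add_edge(F, B). Edges now: 3
Op 4: add_edge(B, D). Edges now: 4
Op 5: add_edge(A, B). Edges now: 5
Op 6: add_edge(E, F). Edges now: 6
Op 7: add_edge(E, D). Edges now: 7
Op 8: add_edge(C, E). Edges now: 8
Op 9: add_edge(C, A). Edges now: 9
Op 10: add_edge(C, F). Edges now: 10
Op 11: add_edge(E, D) (duplicate, no change). Edges now: 10
Compute levels (Kahn BFS):
  sources (in-degree 0): C
  process C: level=0
    C->A: in-degree(A)=1, level(A)>=1
    C->E: in-degree(E)=0, level(E)=1, enqueue
    C->F: in-degree(F)=2, level(F)>=1
  process E: level=1
    E->A: in-degree(A)=0, level(A)=2, enqueue
    E->D: in-degree(D)=1, level(D)>=2
    E->F: in-degree(F)=1, level(F)>=2
  process A: level=2
    A->B: in-degree(B)=1, level(B)>=3
    A->F: in-degree(F)=0, level(F)=3, enqueue
  process F: level=3
    F->B: in-degree(B)=0, level(B)=4, enqueue
  process B: level=4
    B->D: in-degree(D)=0, level(D)=5, enqueue
  process D: level=5
All levels: A:2, B:4, C:0, D:5, E:1, F:3
max level = 5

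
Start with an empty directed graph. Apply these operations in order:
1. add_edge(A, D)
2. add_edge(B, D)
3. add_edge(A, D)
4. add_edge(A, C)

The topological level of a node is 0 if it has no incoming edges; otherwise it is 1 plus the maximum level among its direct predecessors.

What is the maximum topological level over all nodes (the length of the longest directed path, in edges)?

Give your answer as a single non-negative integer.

Op 1: add_edge(A, D). Edges now: 1
Op 2: add_edge(B, D). Edges now: 2
Op 3: add_edge(A, D) (duplicate, no change). Edges now: 2
Op 4: add_edge(A, C). Edges now: 3
Compute levels (Kahn BFS):
  sources (in-degree 0): A, B
  process A: level=0
    A->C: in-degree(C)=0, level(C)=1, enqueue
    A->D: in-degree(D)=1, level(D)>=1
  process B: level=0
    B->D: in-degree(D)=0, level(D)=1, enqueue
  process C: level=1
  process D: level=1
All levels: A:0, B:0, C:1, D:1
max level = 1

Answer: 1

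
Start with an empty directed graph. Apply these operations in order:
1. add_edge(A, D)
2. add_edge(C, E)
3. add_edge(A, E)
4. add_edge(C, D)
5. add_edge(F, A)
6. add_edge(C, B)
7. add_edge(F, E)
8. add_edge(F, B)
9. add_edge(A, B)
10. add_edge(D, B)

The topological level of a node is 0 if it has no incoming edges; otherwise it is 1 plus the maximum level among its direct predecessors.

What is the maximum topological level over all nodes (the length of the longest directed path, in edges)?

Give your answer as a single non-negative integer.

Answer: 3

Derivation:
Op 1: add_edge(A, D). Edges now: 1
Op 2: add_edge(C, E). Edges now: 2
Op 3: add_edge(A, E). Edges now: 3
Op 4: add_edge(C, D). Edges now: 4
Op 5: add_edge(F, A). Edges now: 5
Op 6: add_edge(C, B). Edges now: 6
Op 7: add_edge(F, E). Edges now: 7
Op 8: add_edge(F, B). Edges now: 8
Op 9: add_edge(A, B). Edges now: 9
Op 10: add_edge(D, B). Edges now: 10
Compute levels (Kahn BFS):
  sources (in-degree 0): C, F
  process C: level=0
    C->B: in-degree(B)=3, level(B)>=1
    C->D: in-degree(D)=1, level(D)>=1
    C->E: in-degree(E)=2, level(E)>=1
  process F: level=0
    F->A: in-degree(A)=0, level(A)=1, enqueue
    F->B: in-degree(B)=2, level(B)>=1
    F->E: in-degree(E)=1, level(E)>=1
  process A: level=1
    A->B: in-degree(B)=1, level(B)>=2
    A->D: in-degree(D)=0, level(D)=2, enqueue
    A->E: in-degree(E)=0, level(E)=2, enqueue
  process D: level=2
    D->B: in-degree(B)=0, level(B)=3, enqueue
  process E: level=2
  process B: level=3
All levels: A:1, B:3, C:0, D:2, E:2, F:0
max level = 3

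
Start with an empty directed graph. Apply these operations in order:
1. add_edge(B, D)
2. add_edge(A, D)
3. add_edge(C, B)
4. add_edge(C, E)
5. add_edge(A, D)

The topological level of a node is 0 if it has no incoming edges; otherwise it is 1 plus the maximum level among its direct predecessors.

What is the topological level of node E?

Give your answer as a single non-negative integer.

Answer: 1

Derivation:
Op 1: add_edge(B, D). Edges now: 1
Op 2: add_edge(A, D). Edges now: 2
Op 3: add_edge(C, B). Edges now: 3
Op 4: add_edge(C, E). Edges now: 4
Op 5: add_edge(A, D) (duplicate, no change). Edges now: 4
Compute levels (Kahn BFS):
  sources (in-degree 0): A, C
  process A: level=0
    A->D: in-degree(D)=1, level(D)>=1
  process C: level=0
    C->B: in-degree(B)=0, level(B)=1, enqueue
    C->E: in-degree(E)=0, level(E)=1, enqueue
  process B: level=1
    B->D: in-degree(D)=0, level(D)=2, enqueue
  process E: level=1
  process D: level=2
All levels: A:0, B:1, C:0, D:2, E:1
level(E) = 1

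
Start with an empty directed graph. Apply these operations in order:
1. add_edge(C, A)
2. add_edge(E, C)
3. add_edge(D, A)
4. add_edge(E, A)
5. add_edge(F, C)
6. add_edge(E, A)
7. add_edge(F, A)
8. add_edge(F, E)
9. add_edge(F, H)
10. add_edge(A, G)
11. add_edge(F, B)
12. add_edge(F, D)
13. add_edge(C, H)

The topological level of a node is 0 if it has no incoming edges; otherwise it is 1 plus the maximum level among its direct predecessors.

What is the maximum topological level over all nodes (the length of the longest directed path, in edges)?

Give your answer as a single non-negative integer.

Answer: 4

Derivation:
Op 1: add_edge(C, A). Edges now: 1
Op 2: add_edge(E, C). Edges now: 2
Op 3: add_edge(D, A). Edges now: 3
Op 4: add_edge(E, A). Edges now: 4
Op 5: add_edge(F, C). Edges now: 5
Op 6: add_edge(E, A) (duplicate, no change). Edges now: 5
Op 7: add_edge(F, A). Edges now: 6
Op 8: add_edge(F, E). Edges now: 7
Op 9: add_edge(F, H). Edges now: 8
Op 10: add_edge(A, G). Edges now: 9
Op 11: add_edge(F, B). Edges now: 10
Op 12: add_edge(F, D). Edges now: 11
Op 13: add_edge(C, H). Edges now: 12
Compute levels (Kahn BFS):
  sources (in-degree 0): F
  process F: level=0
    F->A: in-degree(A)=3, level(A)>=1
    F->B: in-degree(B)=0, level(B)=1, enqueue
    F->C: in-degree(C)=1, level(C)>=1
    F->D: in-degree(D)=0, level(D)=1, enqueue
    F->E: in-degree(E)=0, level(E)=1, enqueue
    F->H: in-degree(H)=1, level(H)>=1
  process B: level=1
  process D: level=1
    D->A: in-degree(A)=2, level(A)>=2
  process E: level=1
    E->A: in-degree(A)=1, level(A)>=2
    E->C: in-degree(C)=0, level(C)=2, enqueue
  process C: level=2
    C->A: in-degree(A)=0, level(A)=3, enqueue
    C->H: in-degree(H)=0, level(H)=3, enqueue
  process A: level=3
    A->G: in-degree(G)=0, level(G)=4, enqueue
  process H: level=3
  process G: level=4
All levels: A:3, B:1, C:2, D:1, E:1, F:0, G:4, H:3
max level = 4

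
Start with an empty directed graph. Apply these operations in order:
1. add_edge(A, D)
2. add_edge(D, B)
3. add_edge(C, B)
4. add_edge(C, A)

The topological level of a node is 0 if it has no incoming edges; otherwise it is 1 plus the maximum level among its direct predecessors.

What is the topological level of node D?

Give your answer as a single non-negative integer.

Op 1: add_edge(A, D). Edges now: 1
Op 2: add_edge(D, B). Edges now: 2
Op 3: add_edge(C, B). Edges now: 3
Op 4: add_edge(C, A). Edges now: 4
Compute levels (Kahn BFS):
  sources (in-degree 0): C
  process C: level=0
    C->A: in-degree(A)=0, level(A)=1, enqueue
    C->B: in-degree(B)=1, level(B)>=1
  process A: level=1
    A->D: in-degree(D)=0, level(D)=2, enqueue
  process D: level=2
    D->B: in-degree(B)=0, level(B)=3, enqueue
  process B: level=3
All levels: A:1, B:3, C:0, D:2
level(D) = 2

Answer: 2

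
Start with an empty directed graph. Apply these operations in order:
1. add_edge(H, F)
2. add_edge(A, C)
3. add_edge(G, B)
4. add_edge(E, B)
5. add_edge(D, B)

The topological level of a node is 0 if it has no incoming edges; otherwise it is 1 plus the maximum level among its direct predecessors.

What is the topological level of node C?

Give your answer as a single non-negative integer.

Op 1: add_edge(H, F). Edges now: 1
Op 2: add_edge(A, C). Edges now: 2
Op 3: add_edge(G, B). Edges now: 3
Op 4: add_edge(E, B). Edges now: 4
Op 5: add_edge(D, B). Edges now: 5
Compute levels (Kahn BFS):
  sources (in-degree 0): A, D, E, G, H
  process A: level=0
    A->C: in-degree(C)=0, level(C)=1, enqueue
  process D: level=0
    D->B: in-degree(B)=2, level(B)>=1
  process E: level=0
    E->B: in-degree(B)=1, level(B)>=1
  process G: level=0
    G->B: in-degree(B)=0, level(B)=1, enqueue
  process H: level=0
    H->F: in-degree(F)=0, level(F)=1, enqueue
  process C: level=1
  process B: level=1
  process F: level=1
All levels: A:0, B:1, C:1, D:0, E:0, F:1, G:0, H:0
level(C) = 1

Answer: 1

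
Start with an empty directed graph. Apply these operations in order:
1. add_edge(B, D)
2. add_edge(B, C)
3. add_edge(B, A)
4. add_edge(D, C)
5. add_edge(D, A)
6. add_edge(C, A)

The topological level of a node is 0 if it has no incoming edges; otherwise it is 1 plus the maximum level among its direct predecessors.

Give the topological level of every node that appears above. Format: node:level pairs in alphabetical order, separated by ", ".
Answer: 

Answer: A:3, B:0, C:2, D:1

Derivation:
Op 1: add_edge(B, D). Edges now: 1
Op 2: add_edge(B, C). Edges now: 2
Op 3: add_edge(B, A). Edges now: 3
Op 4: add_edge(D, C). Edges now: 4
Op 5: add_edge(D, A). Edges now: 5
Op 6: add_edge(C, A). Edges now: 6
Compute levels (Kahn BFS):
  sources (in-degree 0): B
  process B: level=0
    B->A: in-degree(A)=2, level(A)>=1
    B->C: in-degree(C)=1, level(C)>=1
    B->D: in-degree(D)=0, level(D)=1, enqueue
  process D: level=1
    D->A: in-degree(A)=1, level(A)>=2
    D->C: in-degree(C)=0, level(C)=2, enqueue
  process C: level=2
    C->A: in-degree(A)=0, level(A)=3, enqueue
  process A: level=3
All levels: A:3, B:0, C:2, D:1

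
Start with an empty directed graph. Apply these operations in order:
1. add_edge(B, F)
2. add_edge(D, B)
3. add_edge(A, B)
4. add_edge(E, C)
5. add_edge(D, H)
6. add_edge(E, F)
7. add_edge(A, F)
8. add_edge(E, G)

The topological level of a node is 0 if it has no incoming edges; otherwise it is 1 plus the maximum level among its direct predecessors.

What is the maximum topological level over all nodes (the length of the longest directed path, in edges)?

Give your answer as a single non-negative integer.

Answer: 2

Derivation:
Op 1: add_edge(B, F). Edges now: 1
Op 2: add_edge(D, B). Edges now: 2
Op 3: add_edge(A, B). Edges now: 3
Op 4: add_edge(E, C). Edges now: 4
Op 5: add_edge(D, H). Edges now: 5
Op 6: add_edge(E, F). Edges now: 6
Op 7: add_edge(A, F). Edges now: 7
Op 8: add_edge(E, G). Edges now: 8
Compute levels (Kahn BFS):
  sources (in-degree 0): A, D, E
  process A: level=0
    A->B: in-degree(B)=1, level(B)>=1
    A->F: in-degree(F)=2, level(F)>=1
  process D: level=0
    D->B: in-degree(B)=0, level(B)=1, enqueue
    D->H: in-degree(H)=0, level(H)=1, enqueue
  process E: level=0
    E->C: in-degree(C)=0, level(C)=1, enqueue
    E->F: in-degree(F)=1, level(F)>=1
    E->G: in-degree(G)=0, level(G)=1, enqueue
  process B: level=1
    B->F: in-degree(F)=0, level(F)=2, enqueue
  process H: level=1
  process C: level=1
  process G: level=1
  process F: level=2
All levels: A:0, B:1, C:1, D:0, E:0, F:2, G:1, H:1
max level = 2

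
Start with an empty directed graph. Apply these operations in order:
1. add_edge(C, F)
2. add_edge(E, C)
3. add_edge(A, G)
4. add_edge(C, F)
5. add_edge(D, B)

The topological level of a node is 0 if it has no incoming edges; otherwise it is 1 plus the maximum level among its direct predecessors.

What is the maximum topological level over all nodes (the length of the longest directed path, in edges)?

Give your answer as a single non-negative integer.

Answer: 2

Derivation:
Op 1: add_edge(C, F). Edges now: 1
Op 2: add_edge(E, C). Edges now: 2
Op 3: add_edge(A, G). Edges now: 3
Op 4: add_edge(C, F) (duplicate, no change). Edges now: 3
Op 5: add_edge(D, B). Edges now: 4
Compute levels (Kahn BFS):
  sources (in-degree 0): A, D, E
  process A: level=0
    A->G: in-degree(G)=0, level(G)=1, enqueue
  process D: level=0
    D->B: in-degree(B)=0, level(B)=1, enqueue
  process E: level=0
    E->C: in-degree(C)=0, level(C)=1, enqueue
  process G: level=1
  process B: level=1
  process C: level=1
    C->F: in-degree(F)=0, level(F)=2, enqueue
  process F: level=2
All levels: A:0, B:1, C:1, D:0, E:0, F:2, G:1
max level = 2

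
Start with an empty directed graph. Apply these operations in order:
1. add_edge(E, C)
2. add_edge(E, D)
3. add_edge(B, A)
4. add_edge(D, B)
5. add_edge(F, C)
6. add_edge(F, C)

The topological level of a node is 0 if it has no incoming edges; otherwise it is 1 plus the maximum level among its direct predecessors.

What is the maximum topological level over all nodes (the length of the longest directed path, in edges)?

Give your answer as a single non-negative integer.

Answer: 3

Derivation:
Op 1: add_edge(E, C). Edges now: 1
Op 2: add_edge(E, D). Edges now: 2
Op 3: add_edge(B, A). Edges now: 3
Op 4: add_edge(D, B). Edges now: 4
Op 5: add_edge(F, C). Edges now: 5
Op 6: add_edge(F, C) (duplicate, no change). Edges now: 5
Compute levels (Kahn BFS):
  sources (in-degree 0): E, F
  process E: level=0
    E->C: in-degree(C)=1, level(C)>=1
    E->D: in-degree(D)=0, level(D)=1, enqueue
  process F: level=0
    F->C: in-degree(C)=0, level(C)=1, enqueue
  process D: level=1
    D->B: in-degree(B)=0, level(B)=2, enqueue
  process C: level=1
  process B: level=2
    B->A: in-degree(A)=0, level(A)=3, enqueue
  process A: level=3
All levels: A:3, B:2, C:1, D:1, E:0, F:0
max level = 3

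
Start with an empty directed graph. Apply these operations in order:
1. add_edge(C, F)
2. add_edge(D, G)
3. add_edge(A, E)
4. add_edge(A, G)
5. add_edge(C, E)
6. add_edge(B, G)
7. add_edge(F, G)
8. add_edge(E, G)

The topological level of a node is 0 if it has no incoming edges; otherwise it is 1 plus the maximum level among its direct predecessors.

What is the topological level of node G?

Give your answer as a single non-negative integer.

Answer: 2

Derivation:
Op 1: add_edge(C, F). Edges now: 1
Op 2: add_edge(D, G). Edges now: 2
Op 3: add_edge(A, E). Edges now: 3
Op 4: add_edge(A, G). Edges now: 4
Op 5: add_edge(C, E). Edges now: 5
Op 6: add_edge(B, G). Edges now: 6
Op 7: add_edge(F, G). Edges now: 7
Op 8: add_edge(E, G). Edges now: 8
Compute levels (Kahn BFS):
  sources (in-degree 0): A, B, C, D
  process A: level=0
    A->E: in-degree(E)=1, level(E)>=1
    A->G: in-degree(G)=4, level(G)>=1
  process B: level=0
    B->G: in-degree(G)=3, level(G)>=1
  process C: level=0
    C->E: in-degree(E)=0, level(E)=1, enqueue
    C->F: in-degree(F)=0, level(F)=1, enqueue
  process D: level=0
    D->G: in-degree(G)=2, level(G)>=1
  process E: level=1
    E->G: in-degree(G)=1, level(G)>=2
  process F: level=1
    F->G: in-degree(G)=0, level(G)=2, enqueue
  process G: level=2
All levels: A:0, B:0, C:0, D:0, E:1, F:1, G:2
level(G) = 2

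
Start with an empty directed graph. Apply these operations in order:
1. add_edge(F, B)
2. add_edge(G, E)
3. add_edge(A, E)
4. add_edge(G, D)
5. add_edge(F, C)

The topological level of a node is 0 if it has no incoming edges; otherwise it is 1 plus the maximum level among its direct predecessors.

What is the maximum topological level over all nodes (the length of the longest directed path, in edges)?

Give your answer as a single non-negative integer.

Op 1: add_edge(F, B). Edges now: 1
Op 2: add_edge(G, E). Edges now: 2
Op 3: add_edge(A, E). Edges now: 3
Op 4: add_edge(G, D). Edges now: 4
Op 5: add_edge(F, C). Edges now: 5
Compute levels (Kahn BFS):
  sources (in-degree 0): A, F, G
  process A: level=0
    A->E: in-degree(E)=1, level(E)>=1
  process F: level=0
    F->B: in-degree(B)=0, level(B)=1, enqueue
    F->C: in-degree(C)=0, level(C)=1, enqueue
  process G: level=0
    G->D: in-degree(D)=0, level(D)=1, enqueue
    G->E: in-degree(E)=0, level(E)=1, enqueue
  process B: level=1
  process C: level=1
  process D: level=1
  process E: level=1
All levels: A:0, B:1, C:1, D:1, E:1, F:0, G:0
max level = 1

Answer: 1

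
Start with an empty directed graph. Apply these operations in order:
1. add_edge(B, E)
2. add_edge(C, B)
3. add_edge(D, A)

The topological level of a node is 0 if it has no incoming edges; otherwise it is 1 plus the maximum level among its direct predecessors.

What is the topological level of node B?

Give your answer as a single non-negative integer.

Op 1: add_edge(B, E). Edges now: 1
Op 2: add_edge(C, B). Edges now: 2
Op 3: add_edge(D, A). Edges now: 3
Compute levels (Kahn BFS):
  sources (in-degree 0): C, D
  process C: level=0
    C->B: in-degree(B)=0, level(B)=1, enqueue
  process D: level=0
    D->A: in-degree(A)=0, level(A)=1, enqueue
  process B: level=1
    B->E: in-degree(E)=0, level(E)=2, enqueue
  process A: level=1
  process E: level=2
All levels: A:1, B:1, C:0, D:0, E:2
level(B) = 1

Answer: 1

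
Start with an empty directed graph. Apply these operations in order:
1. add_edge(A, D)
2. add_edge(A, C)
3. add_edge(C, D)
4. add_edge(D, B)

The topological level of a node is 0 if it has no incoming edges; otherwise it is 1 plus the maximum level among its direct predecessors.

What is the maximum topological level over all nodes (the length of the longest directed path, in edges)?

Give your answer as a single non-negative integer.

Op 1: add_edge(A, D). Edges now: 1
Op 2: add_edge(A, C). Edges now: 2
Op 3: add_edge(C, D). Edges now: 3
Op 4: add_edge(D, B). Edges now: 4
Compute levels (Kahn BFS):
  sources (in-degree 0): A
  process A: level=0
    A->C: in-degree(C)=0, level(C)=1, enqueue
    A->D: in-degree(D)=1, level(D)>=1
  process C: level=1
    C->D: in-degree(D)=0, level(D)=2, enqueue
  process D: level=2
    D->B: in-degree(B)=0, level(B)=3, enqueue
  process B: level=3
All levels: A:0, B:3, C:1, D:2
max level = 3

Answer: 3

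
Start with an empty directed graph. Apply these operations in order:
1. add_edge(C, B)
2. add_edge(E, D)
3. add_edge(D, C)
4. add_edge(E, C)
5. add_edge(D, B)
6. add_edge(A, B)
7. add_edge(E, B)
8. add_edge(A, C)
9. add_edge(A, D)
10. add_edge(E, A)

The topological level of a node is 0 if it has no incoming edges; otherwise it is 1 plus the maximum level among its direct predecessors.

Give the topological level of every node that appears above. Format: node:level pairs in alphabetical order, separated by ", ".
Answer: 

Answer: A:1, B:4, C:3, D:2, E:0

Derivation:
Op 1: add_edge(C, B). Edges now: 1
Op 2: add_edge(E, D). Edges now: 2
Op 3: add_edge(D, C). Edges now: 3
Op 4: add_edge(E, C). Edges now: 4
Op 5: add_edge(D, B). Edges now: 5
Op 6: add_edge(A, B). Edges now: 6
Op 7: add_edge(E, B). Edges now: 7
Op 8: add_edge(A, C). Edges now: 8
Op 9: add_edge(A, D). Edges now: 9
Op 10: add_edge(E, A). Edges now: 10
Compute levels (Kahn BFS):
  sources (in-degree 0): E
  process E: level=0
    E->A: in-degree(A)=0, level(A)=1, enqueue
    E->B: in-degree(B)=3, level(B)>=1
    E->C: in-degree(C)=2, level(C)>=1
    E->D: in-degree(D)=1, level(D)>=1
  process A: level=1
    A->B: in-degree(B)=2, level(B)>=2
    A->C: in-degree(C)=1, level(C)>=2
    A->D: in-degree(D)=0, level(D)=2, enqueue
  process D: level=2
    D->B: in-degree(B)=1, level(B)>=3
    D->C: in-degree(C)=0, level(C)=3, enqueue
  process C: level=3
    C->B: in-degree(B)=0, level(B)=4, enqueue
  process B: level=4
All levels: A:1, B:4, C:3, D:2, E:0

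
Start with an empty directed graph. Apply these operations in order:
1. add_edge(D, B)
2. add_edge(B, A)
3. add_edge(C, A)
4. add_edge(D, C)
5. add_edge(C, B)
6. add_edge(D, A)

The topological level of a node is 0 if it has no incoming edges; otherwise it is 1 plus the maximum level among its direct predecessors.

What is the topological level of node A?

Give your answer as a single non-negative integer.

Answer: 3

Derivation:
Op 1: add_edge(D, B). Edges now: 1
Op 2: add_edge(B, A). Edges now: 2
Op 3: add_edge(C, A). Edges now: 3
Op 4: add_edge(D, C). Edges now: 4
Op 5: add_edge(C, B). Edges now: 5
Op 6: add_edge(D, A). Edges now: 6
Compute levels (Kahn BFS):
  sources (in-degree 0): D
  process D: level=0
    D->A: in-degree(A)=2, level(A)>=1
    D->B: in-degree(B)=1, level(B)>=1
    D->C: in-degree(C)=0, level(C)=1, enqueue
  process C: level=1
    C->A: in-degree(A)=1, level(A)>=2
    C->B: in-degree(B)=0, level(B)=2, enqueue
  process B: level=2
    B->A: in-degree(A)=0, level(A)=3, enqueue
  process A: level=3
All levels: A:3, B:2, C:1, D:0
level(A) = 3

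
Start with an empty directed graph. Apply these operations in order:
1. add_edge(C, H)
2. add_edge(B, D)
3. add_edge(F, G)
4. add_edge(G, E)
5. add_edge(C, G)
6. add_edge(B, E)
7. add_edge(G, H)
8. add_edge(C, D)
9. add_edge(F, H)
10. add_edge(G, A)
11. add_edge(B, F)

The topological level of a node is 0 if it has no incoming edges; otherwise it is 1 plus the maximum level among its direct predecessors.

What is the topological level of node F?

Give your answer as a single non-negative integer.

Op 1: add_edge(C, H). Edges now: 1
Op 2: add_edge(B, D). Edges now: 2
Op 3: add_edge(F, G). Edges now: 3
Op 4: add_edge(G, E). Edges now: 4
Op 5: add_edge(C, G). Edges now: 5
Op 6: add_edge(B, E). Edges now: 6
Op 7: add_edge(G, H). Edges now: 7
Op 8: add_edge(C, D). Edges now: 8
Op 9: add_edge(F, H). Edges now: 9
Op 10: add_edge(G, A). Edges now: 10
Op 11: add_edge(B, F). Edges now: 11
Compute levels (Kahn BFS):
  sources (in-degree 0): B, C
  process B: level=0
    B->D: in-degree(D)=1, level(D)>=1
    B->E: in-degree(E)=1, level(E)>=1
    B->F: in-degree(F)=0, level(F)=1, enqueue
  process C: level=0
    C->D: in-degree(D)=0, level(D)=1, enqueue
    C->G: in-degree(G)=1, level(G)>=1
    C->H: in-degree(H)=2, level(H)>=1
  process F: level=1
    F->G: in-degree(G)=0, level(G)=2, enqueue
    F->H: in-degree(H)=1, level(H)>=2
  process D: level=1
  process G: level=2
    G->A: in-degree(A)=0, level(A)=3, enqueue
    G->E: in-degree(E)=0, level(E)=3, enqueue
    G->H: in-degree(H)=0, level(H)=3, enqueue
  process A: level=3
  process E: level=3
  process H: level=3
All levels: A:3, B:0, C:0, D:1, E:3, F:1, G:2, H:3
level(F) = 1

Answer: 1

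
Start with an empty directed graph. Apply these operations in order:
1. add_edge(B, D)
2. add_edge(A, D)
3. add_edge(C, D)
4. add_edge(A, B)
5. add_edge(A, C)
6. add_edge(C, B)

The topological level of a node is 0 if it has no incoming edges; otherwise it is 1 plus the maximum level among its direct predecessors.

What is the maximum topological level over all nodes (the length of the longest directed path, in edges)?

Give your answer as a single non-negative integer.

Op 1: add_edge(B, D). Edges now: 1
Op 2: add_edge(A, D). Edges now: 2
Op 3: add_edge(C, D). Edges now: 3
Op 4: add_edge(A, B). Edges now: 4
Op 5: add_edge(A, C). Edges now: 5
Op 6: add_edge(C, B). Edges now: 6
Compute levels (Kahn BFS):
  sources (in-degree 0): A
  process A: level=0
    A->B: in-degree(B)=1, level(B)>=1
    A->C: in-degree(C)=0, level(C)=1, enqueue
    A->D: in-degree(D)=2, level(D)>=1
  process C: level=1
    C->B: in-degree(B)=0, level(B)=2, enqueue
    C->D: in-degree(D)=1, level(D)>=2
  process B: level=2
    B->D: in-degree(D)=0, level(D)=3, enqueue
  process D: level=3
All levels: A:0, B:2, C:1, D:3
max level = 3

Answer: 3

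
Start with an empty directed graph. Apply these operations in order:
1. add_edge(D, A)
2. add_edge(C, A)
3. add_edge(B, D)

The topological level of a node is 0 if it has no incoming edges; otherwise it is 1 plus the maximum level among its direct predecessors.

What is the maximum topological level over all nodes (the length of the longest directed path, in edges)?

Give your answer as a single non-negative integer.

Answer: 2

Derivation:
Op 1: add_edge(D, A). Edges now: 1
Op 2: add_edge(C, A). Edges now: 2
Op 3: add_edge(B, D). Edges now: 3
Compute levels (Kahn BFS):
  sources (in-degree 0): B, C
  process B: level=0
    B->D: in-degree(D)=0, level(D)=1, enqueue
  process C: level=0
    C->A: in-degree(A)=1, level(A)>=1
  process D: level=1
    D->A: in-degree(A)=0, level(A)=2, enqueue
  process A: level=2
All levels: A:2, B:0, C:0, D:1
max level = 2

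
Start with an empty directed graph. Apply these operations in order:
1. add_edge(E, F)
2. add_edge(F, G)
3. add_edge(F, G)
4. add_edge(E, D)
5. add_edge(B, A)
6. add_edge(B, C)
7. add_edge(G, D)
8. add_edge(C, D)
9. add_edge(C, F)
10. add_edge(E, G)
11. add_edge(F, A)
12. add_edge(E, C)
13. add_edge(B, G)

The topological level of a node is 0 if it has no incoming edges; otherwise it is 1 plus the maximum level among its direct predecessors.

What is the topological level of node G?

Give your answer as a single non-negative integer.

Answer: 3

Derivation:
Op 1: add_edge(E, F). Edges now: 1
Op 2: add_edge(F, G). Edges now: 2
Op 3: add_edge(F, G) (duplicate, no change). Edges now: 2
Op 4: add_edge(E, D). Edges now: 3
Op 5: add_edge(B, A). Edges now: 4
Op 6: add_edge(B, C). Edges now: 5
Op 7: add_edge(G, D). Edges now: 6
Op 8: add_edge(C, D). Edges now: 7
Op 9: add_edge(C, F). Edges now: 8
Op 10: add_edge(E, G). Edges now: 9
Op 11: add_edge(F, A). Edges now: 10
Op 12: add_edge(E, C). Edges now: 11
Op 13: add_edge(B, G). Edges now: 12
Compute levels (Kahn BFS):
  sources (in-degree 0): B, E
  process B: level=0
    B->A: in-degree(A)=1, level(A)>=1
    B->C: in-degree(C)=1, level(C)>=1
    B->G: in-degree(G)=2, level(G)>=1
  process E: level=0
    E->C: in-degree(C)=0, level(C)=1, enqueue
    E->D: in-degree(D)=2, level(D)>=1
    E->F: in-degree(F)=1, level(F)>=1
    E->G: in-degree(G)=1, level(G)>=1
  process C: level=1
    C->D: in-degree(D)=1, level(D)>=2
    C->F: in-degree(F)=0, level(F)=2, enqueue
  process F: level=2
    F->A: in-degree(A)=0, level(A)=3, enqueue
    F->G: in-degree(G)=0, level(G)=3, enqueue
  process A: level=3
  process G: level=3
    G->D: in-degree(D)=0, level(D)=4, enqueue
  process D: level=4
All levels: A:3, B:0, C:1, D:4, E:0, F:2, G:3
level(G) = 3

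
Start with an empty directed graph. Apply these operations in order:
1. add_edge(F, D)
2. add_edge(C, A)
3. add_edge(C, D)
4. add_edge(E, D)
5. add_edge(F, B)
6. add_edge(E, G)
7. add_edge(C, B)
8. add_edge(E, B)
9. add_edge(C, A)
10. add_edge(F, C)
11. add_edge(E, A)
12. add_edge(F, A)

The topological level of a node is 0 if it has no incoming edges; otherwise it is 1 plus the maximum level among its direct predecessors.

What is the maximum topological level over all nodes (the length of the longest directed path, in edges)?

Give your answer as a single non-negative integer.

Op 1: add_edge(F, D). Edges now: 1
Op 2: add_edge(C, A). Edges now: 2
Op 3: add_edge(C, D). Edges now: 3
Op 4: add_edge(E, D). Edges now: 4
Op 5: add_edge(F, B). Edges now: 5
Op 6: add_edge(E, G). Edges now: 6
Op 7: add_edge(C, B). Edges now: 7
Op 8: add_edge(E, B). Edges now: 8
Op 9: add_edge(C, A) (duplicate, no change). Edges now: 8
Op 10: add_edge(F, C). Edges now: 9
Op 11: add_edge(E, A). Edges now: 10
Op 12: add_edge(F, A). Edges now: 11
Compute levels (Kahn BFS):
  sources (in-degree 0): E, F
  process E: level=0
    E->A: in-degree(A)=2, level(A)>=1
    E->B: in-degree(B)=2, level(B)>=1
    E->D: in-degree(D)=2, level(D)>=1
    E->G: in-degree(G)=0, level(G)=1, enqueue
  process F: level=0
    F->A: in-degree(A)=1, level(A)>=1
    F->B: in-degree(B)=1, level(B)>=1
    F->C: in-degree(C)=0, level(C)=1, enqueue
    F->D: in-degree(D)=1, level(D)>=1
  process G: level=1
  process C: level=1
    C->A: in-degree(A)=0, level(A)=2, enqueue
    C->B: in-degree(B)=0, level(B)=2, enqueue
    C->D: in-degree(D)=0, level(D)=2, enqueue
  process A: level=2
  process B: level=2
  process D: level=2
All levels: A:2, B:2, C:1, D:2, E:0, F:0, G:1
max level = 2

Answer: 2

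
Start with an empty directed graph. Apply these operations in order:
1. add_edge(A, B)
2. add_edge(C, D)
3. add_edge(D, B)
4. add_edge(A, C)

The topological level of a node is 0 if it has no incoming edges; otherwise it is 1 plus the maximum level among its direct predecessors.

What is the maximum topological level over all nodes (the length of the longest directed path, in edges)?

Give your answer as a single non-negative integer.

Answer: 3

Derivation:
Op 1: add_edge(A, B). Edges now: 1
Op 2: add_edge(C, D). Edges now: 2
Op 3: add_edge(D, B). Edges now: 3
Op 4: add_edge(A, C). Edges now: 4
Compute levels (Kahn BFS):
  sources (in-degree 0): A
  process A: level=0
    A->B: in-degree(B)=1, level(B)>=1
    A->C: in-degree(C)=0, level(C)=1, enqueue
  process C: level=1
    C->D: in-degree(D)=0, level(D)=2, enqueue
  process D: level=2
    D->B: in-degree(B)=0, level(B)=3, enqueue
  process B: level=3
All levels: A:0, B:3, C:1, D:2
max level = 3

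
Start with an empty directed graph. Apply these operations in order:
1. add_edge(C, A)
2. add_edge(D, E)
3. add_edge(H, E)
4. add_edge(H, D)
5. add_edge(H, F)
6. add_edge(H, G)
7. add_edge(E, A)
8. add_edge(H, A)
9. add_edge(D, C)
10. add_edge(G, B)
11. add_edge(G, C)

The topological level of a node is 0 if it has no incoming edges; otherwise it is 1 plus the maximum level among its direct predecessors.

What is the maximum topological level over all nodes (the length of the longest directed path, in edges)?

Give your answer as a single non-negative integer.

Op 1: add_edge(C, A). Edges now: 1
Op 2: add_edge(D, E). Edges now: 2
Op 3: add_edge(H, E). Edges now: 3
Op 4: add_edge(H, D). Edges now: 4
Op 5: add_edge(H, F). Edges now: 5
Op 6: add_edge(H, G). Edges now: 6
Op 7: add_edge(E, A). Edges now: 7
Op 8: add_edge(H, A). Edges now: 8
Op 9: add_edge(D, C). Edges now: 9
Op 10: add_edge(G, B). Edges now: 10
Op 11: add_edge(G, C). Edges now: 11
Compute levels (Kahn BFS):
  sources (in-degree 0): H
  process H: level=0
    H->A: in-degree(A)=2, level(A)>=1
    H->D: in-degree(D)=0, level(D)=1, enqueue
    H->E: in-degree(E)=1, level(E)>=1
    H->F: in-degree(F)=0, level(F)=1, enqueue
    H->G: in-degree(G)=0, level(G)=1, enqueue
  process D: level=1
    D->C: in-degree(C)=1, level(C)>=2
    D->E: in-degree(E)=0, level(E)=2, enqueue
  process F: level=1
  process G: level=1
    G->B: in-degree(B)=0, level(B)=2, enqueue
    G->C: in-degree(C)=0, level(C)=2, enqueue
  process E: level=2
    E->A: in-degree(A)=1, level(A)>=3
  process B: level=2
  process C: level=2
    C->A: in-degree(A)=0, level(A)=3, enqueue
  process A: level=3
All levels: A:3, B:2, C:2, D:1, E:2, F:1, G:1, H:0
max level = 3

Answer: 3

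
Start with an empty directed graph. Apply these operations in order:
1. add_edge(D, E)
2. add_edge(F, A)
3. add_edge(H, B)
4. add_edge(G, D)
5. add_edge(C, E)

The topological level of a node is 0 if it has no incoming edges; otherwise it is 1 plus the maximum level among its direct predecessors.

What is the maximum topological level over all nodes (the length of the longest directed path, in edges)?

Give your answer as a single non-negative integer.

Op 1: add_edge(D, E). Edges now: 1
Op 2: add_edge(F, A). Edges now: 2
Op 3: add_edge(H, B). Edges now: 3
Op 4: add_edge(G, D). Edges now: 4
Op 5: add_edge(C, E). Edges now: 5
Compute levels (Kahn BFS):
  sources (in-degree 0): C, F, G, H
  process C: level=0
    C->E: in-degree(E)=1, level(E)>=1
  process F: level=0
    F->A: in-degree(A)=0, level(A)=1, enqueue
  process G: level=0
    G->D: in-degree(D)=0, level(D)=1, enqueue
  process H: level=0
    H->B: in-degree(B)=0, level(B)=1, enqueue
  process A: level=1
  process D: level=1
    D->E: in-degree(E)=0, level(E)=2, enqueue
  process B: level=1
  process E: level=2
All levels: A:1, B:1, C:0, D:1, E:2, F:0, G:0, H:0
max level = 2

Answer: 2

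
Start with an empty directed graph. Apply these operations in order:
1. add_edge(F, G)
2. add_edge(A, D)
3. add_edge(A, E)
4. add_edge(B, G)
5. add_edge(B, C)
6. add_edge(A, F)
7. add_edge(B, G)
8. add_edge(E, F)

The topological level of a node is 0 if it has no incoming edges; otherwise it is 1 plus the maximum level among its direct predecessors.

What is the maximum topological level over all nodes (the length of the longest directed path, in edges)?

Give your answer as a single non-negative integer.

Op 1: add_edge(F, G). Edges now: 1
Op 2: add_edge(A, D). Edges now: 2
Op 3: add_edge(A, E). Edges now: 3
Op 4: add_edge(B, G). Edges now: 4
Op 5: add_edge(B, C). Edges now: 5
Op 6: add_edge(A, F). Edges now: 6
Op 7: add_edge(B, G) (duplicate, no change). Edges now: 6
Op 8: add_edge(E, F). Edges now: 7
Compute levels (Kahn BFS):
  sources (in-degree 0): A, B
  process A: level=0
    A->D: in-degree(D)=0, level(D)=1, enqueue
    A->E: in-degree(E)=0, level(E)=1, enqueue
    A->F: in-degree(F)=1, level(F)>=1
  process B: level=0
    B->C: in-degree(C)=0, level(C)=1, enqueue
    B->G: in-degree(G)=1, level(G)>=1
  process D: level=1
  process E: level=1
    E->F: in-degree(F)=0, level(F)=2, enqueue
  process C: level=1
  process F: level=2
    F->G: in-degree(G)=0, level(G)=3, enqueue
  process G: level=3
All levels: A:0, B:0, C:1, D:1, E:1, F:2, G:3
max level = 3

Answer: 3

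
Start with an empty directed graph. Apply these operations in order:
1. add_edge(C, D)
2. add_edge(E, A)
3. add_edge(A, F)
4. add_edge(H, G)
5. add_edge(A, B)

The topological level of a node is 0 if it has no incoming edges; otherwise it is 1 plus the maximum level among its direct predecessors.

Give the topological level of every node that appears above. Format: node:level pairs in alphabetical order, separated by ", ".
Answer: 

Answer: A:1, B:2, C:0, D:1, E:0, F:2, G:1, H:0

Derivation:
Op 1: add_edge(C, D). Edges now: 1
Op 2: add_edge(E, A). Edges now: 2
Op 3: add_edge(A, F). Edges now: 3
Op 4: add_edge(H, G). Edges now: 4
Op 5: add_edge(A, B). Edges now: 5
Compute levels (Kahn BFS):
  sources (in-degree 0): C, E, H
  process C: level=0
    C->D: in-degree(D)=0, level(D)=1, enqueue
  process E: level=0
    E->A: in-degree(A)=0, level(A)=1, enqueue
  process H: level=0
    H->G: in-degree(G)=0, level(G)=1, enqueue
  process D: level=1
  process A: level=1
    A->B: in-degree(B)=0, level(B)=2, enqueue
    A->F: in-degree(F)=0, level(F)=2, enqueue
  process G: level=1
  process B: level=2
  process F: level=2
All levels: A:1, B:2, C:0, D:1, E:0, F:2, G:1, H:0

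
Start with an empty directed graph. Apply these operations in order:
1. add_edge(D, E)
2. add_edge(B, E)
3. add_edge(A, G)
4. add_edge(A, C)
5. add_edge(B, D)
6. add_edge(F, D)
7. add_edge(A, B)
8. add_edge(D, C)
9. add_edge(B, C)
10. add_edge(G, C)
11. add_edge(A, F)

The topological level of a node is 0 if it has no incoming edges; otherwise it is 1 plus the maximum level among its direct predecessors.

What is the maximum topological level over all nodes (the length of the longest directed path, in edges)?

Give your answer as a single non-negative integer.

Op 1: add_edge(D, E). Edges now: 1
Op 2: add_edge(B, E). Edges now: 2
Op 3: add_edge(A, G). Edges now: 3
Op 4: add_edge(A, C). Edges now: 4
Op 5: add_edge(B, D). Edges now: 5
Op 6: add_edge(F, D). Edges now: 6
Op 7: add_edge(A, B). Edges now: 7
Op 8: add_edge(D, C). Edges now: 8
Op 9: add_edge(B, C). Edges now: 9
Op 10: add_edge(G, C). Edges now: 10
Op 11: add_edge(A, F). Edges now: 11
Compute levels (Kahn BFS):
  sources (in-degree 0): A
  process A: level=0
    A->B: in-degree(B)=0, level(B)=1, enqueue
    A->C: in-degree(C)=3, level(C)>=1
    A->F: in-degree(F)=0, level(F)=1, enqueue
    A->G: in-degree(G)=0, level(G)=1, enqueue
  process B: level=1
    B->C: in-degree(C)=2, level(C)>=2
    B->D: in-degree(D)=1, level(D)>=2
    B->E: in-degree(E)=1, level(E)>=2
  process F: level=1
    F->D: in-degree(D)=0, level(D)=2, enqueue
  process G: level=1
    G->C: in-degree(C)=1, level(C)>=2
  process D: level=2
    D->C: in-degree(C)=0, level(C)=3, enqueue
    D->E: in-degree(E)=0, level(E)=3, enqueue
  process C: level=3
  process E: level=3
All levels: A:0, B:1, C:3, D:2, E:3, F:1, G:1
max level = 3

Answer: 3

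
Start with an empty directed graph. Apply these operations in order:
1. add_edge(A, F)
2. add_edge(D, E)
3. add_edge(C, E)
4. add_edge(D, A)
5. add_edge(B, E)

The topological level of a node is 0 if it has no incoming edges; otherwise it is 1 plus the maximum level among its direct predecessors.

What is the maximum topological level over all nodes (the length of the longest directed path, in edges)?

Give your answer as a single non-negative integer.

Op 1: add_edge(A, F). Edges now: 1
Op 2: add_edge(D, E). Edges now: 2
Op 3: add_edge(C, E). Edges now: 3
Op 4: add_edge(D, A). Edges now: 4
Op 5: add_edge(B, E). Edges now: 5
Compute levels (Kahn BFS):
  sources (in-degree 0): B, C, D
  process B: level=0
    B->E: in-degree(E)=2, level(E)>=1
  process C: level=0
    C->E: in-degree(E)=1, level(E)>=1
  process D: level=0
    D->A: in-degree(A)=0, level(A)=1, enqueue
    D->E: in-degree(E)=0, level(E)=1, enqueue
  process A: level=1
    A->F: in-degree(F)=0, level(F)=2, enqueue
  process E: level=1
  process F: level=2
All levels: A:1, B:0, C:0, D:0, E:1, F:2
max level = 2

Answer: 2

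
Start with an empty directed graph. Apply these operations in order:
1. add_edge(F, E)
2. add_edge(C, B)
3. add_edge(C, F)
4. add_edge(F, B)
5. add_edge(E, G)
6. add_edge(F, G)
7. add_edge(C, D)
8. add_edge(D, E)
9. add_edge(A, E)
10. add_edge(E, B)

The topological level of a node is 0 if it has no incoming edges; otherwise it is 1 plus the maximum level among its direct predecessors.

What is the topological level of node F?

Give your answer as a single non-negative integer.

Answer: 1

Derivation:
Op 1: add_edge(F, E). Edges now: 1
Op 2: add_edge(C, B). Edges now: 2
Op 3: add_edge(C, F). Edges now: 3
Op 4: add_edge(F, B). Edges now: 4
Op 5: add_edge(E, G). Edges now: 5
Op 6: add_edge(F, G). Edges now: 6
Op 7: add_edge(C, D). Edges now: 7
Op 8: add_edge(D, E). Edges now: 8
Op 9: add_edge(A, E). Edges now: 9
Op 10: add_edge(E, B). Edges now: 10
Compute levels (Kahn BFS):
  sources (in-degree 0): A, C
  process A: level=0
    A->E: in-degree(E)=2, level(E)>=1
  process C: level=0
    C->B: in-degree(B)=2, level(B)>=1
    C->D: in-degree(D)=0, level(D)=1, enqueue
    C->F: in-degree(F)=0, level(F)=1, enqueue
  process D: level=1
    D->E: in-degree(E)=1, level(E)>=2
  process F: level=1
    F->B: in-degree(B)=1, level(B)>=2
    F->E: in-degree(E)=0, level(E)=2, enqueue
    F->G: in-degree(G)=1, level(G)>=2
  process E: level=2
    E->B: in-degree(B)=0, level(B)=3, enqueue
    E->G: in-degree(G)=0, level(G)=3, enqueue
  process B: level=3
  process G: level=3
All levels: A:0, B:3, C:0, D:1, E:2, F:1, G:3
level(F) = 1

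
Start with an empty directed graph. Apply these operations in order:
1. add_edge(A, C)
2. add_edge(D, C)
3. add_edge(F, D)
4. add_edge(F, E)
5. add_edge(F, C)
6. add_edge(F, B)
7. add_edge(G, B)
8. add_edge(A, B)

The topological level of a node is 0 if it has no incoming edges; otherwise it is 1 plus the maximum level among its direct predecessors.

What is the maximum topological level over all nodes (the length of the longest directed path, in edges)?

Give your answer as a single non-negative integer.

Op 1: add_edge(A, C). Edges now: 1
Op 2: add_edge(D, C). Edges now: 2
Op 3: add_edge(F, D). Edges now: 3
Op 4: add_edge(F, E). Edges now: 4
Op 5: add_edge(F, C). Edges now: 5
Op 6: add_edge(F, B). Edges now: 6
Op 7: add_edge(G, B). Edges now: 7
Op 8: add_edge(A, B). Edges now: 8
Compute levels (Kahn BFS):
  sources (in-degree 0): A, F, G
  process A: level=0
    A->B: in-degree(B)=2, level(B)>=1
    A->C: in-degree(C)=2, level(C)>=1
  process F: level=0
    F->B: in-degree(B)=1, level(B)>=1
    F->C: in-degree(C)=1, level(C)>=1
    F->D: in-degree(D)=0, level(D)=1, enqueue
    F->E: in-degree(E)=0, level(E)=1, enqueue
  process G: level=0
    G->B: in-degree(B)=0, level(B)=1, enqueue
  process D: level=1
    D->C: in-degree(C)=0, level(C)=2, enqueue
  process E: level=1
  process B: level=1
  process C: level=2
All levels: A:0, B:1, C:2, D:1, E:1, F:0, G:0
max level = 2

Answer: 2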